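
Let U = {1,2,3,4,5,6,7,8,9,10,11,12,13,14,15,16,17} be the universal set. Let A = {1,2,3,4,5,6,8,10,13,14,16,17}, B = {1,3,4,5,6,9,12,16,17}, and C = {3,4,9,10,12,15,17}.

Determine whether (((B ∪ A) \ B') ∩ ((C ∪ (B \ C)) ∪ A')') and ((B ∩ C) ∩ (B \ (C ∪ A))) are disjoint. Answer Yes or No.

B ∪ A = {1,2,3,4,5,6,8,9,10,12,13,14,16,17}
B' = {2,7,8,10,11,13,14,15}
(B ∪ A) \ B' = {1,3,4,5,6,9,12,16,17}
B \ C = {1,5,6,16}
C ∪ (B \ C) = {1,3,4,5,6,9,10,12,15,16,17}
A' = {7,9,11,12,15}
(C ∪ (B \ C)) ∪ A' = {1,3,4,5,6,7,9,10,11,12,15,16,17}
((C ∪ (B \ C)) ∪ A')' = {2,8,13,14}
((B ∪ A) \ B') ∩ ((C ∪ (B \ C)) ∪ A')' = {}
B ∩ C = {3,4,9,12,17}
C ∪ A = {1,2,3,4,5,6,8,9,10,12,13,14,15,16,17}
B \ (C ∪ A) = {}
(B ∩ C) ∩ (B \ (C ∪ A)) = {}
{} and {} share no elements.

Yes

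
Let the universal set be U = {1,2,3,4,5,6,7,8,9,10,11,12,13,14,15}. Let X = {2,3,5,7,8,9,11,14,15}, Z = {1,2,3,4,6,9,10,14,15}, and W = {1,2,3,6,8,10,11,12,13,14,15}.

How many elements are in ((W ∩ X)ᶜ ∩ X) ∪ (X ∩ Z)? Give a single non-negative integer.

W ∩ X = {2,3,8,11,14,15}
(W ∩ X)ᶜ = {1,4,5,6,7,9,10,12,13}
(W ∩ X)ᶜ ∩ X = {5,7,9}
X ∩ Z = {2,3,9,14,15}
((W ∩ X)ᶜ ∩ X) ∪ (X ∩ Z) = {2,3,5,7,9,14,15}
|((W ∩ X)ᶜ ∩ X) ∪ (X ∩ Z)| = 7

7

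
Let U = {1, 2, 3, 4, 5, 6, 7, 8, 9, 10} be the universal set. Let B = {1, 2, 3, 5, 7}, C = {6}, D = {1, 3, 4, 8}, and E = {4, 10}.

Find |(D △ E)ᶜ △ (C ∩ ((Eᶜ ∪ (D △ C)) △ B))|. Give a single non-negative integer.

5

D △ E = {1, 3, 8, 10}
(D △ E)ᶜ = {2, 4, 5, 6, 7, 9}
Eᶜ = {1, 2, 3, 5, 6, 7, 8, 9}
D △ C = {1, 3, 4, 6, 8}
Eᶜ ∪ (D △ C) = {1, 2, 3, 4, 5, 6, 7, 8, 9}
(Eᶜ ∪ (D △ C)) △ B = {4, 6, 8, 9}
C ∩ ((Eᶜ ∪ (D △ C)) △ B) = {6}
(D △ E)ᶜ △ (C ∩ ((Eᶜ ∪ (D △ C)) △ B)) = {2, 4, 5, 7, 9}
|(D △ E)ᶜ △ (C ∩ ((Eᶜ ∪ (D △ C)) △ B))| = 5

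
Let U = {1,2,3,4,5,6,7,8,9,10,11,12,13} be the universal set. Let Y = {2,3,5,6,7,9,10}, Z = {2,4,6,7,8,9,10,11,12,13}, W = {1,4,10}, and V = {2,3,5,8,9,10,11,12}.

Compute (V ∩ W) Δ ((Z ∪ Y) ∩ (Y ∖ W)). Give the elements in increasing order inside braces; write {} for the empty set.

{2,3,5,6,7,9,10}

V ∩ W = {10}
Z ∪ Y = {2,3,4,5,6,7,8,9,10,11,12,13}
Y ∖ W = {2,3,5,6,7,9}
(Z ∪ Y) ∩ (Y ∖ W) = {2,3,5,6,7,9}
(V ∩ W) Δ ((Z ∪ Y) ∩ (Y ∖ W)) = {2,3,5,6,7,9,10}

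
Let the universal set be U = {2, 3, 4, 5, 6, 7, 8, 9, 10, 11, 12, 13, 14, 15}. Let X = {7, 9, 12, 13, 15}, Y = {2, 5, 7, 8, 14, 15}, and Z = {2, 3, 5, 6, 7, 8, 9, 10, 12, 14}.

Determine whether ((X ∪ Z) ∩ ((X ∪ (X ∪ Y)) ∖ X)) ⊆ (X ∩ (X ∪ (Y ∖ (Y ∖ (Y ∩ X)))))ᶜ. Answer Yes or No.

Yes

X ∪ Z = {2, 3, 5, 6, 7, 8, 9, 10, 12, 13, 14, 15}
X ∪ Y = {2, 5, 7, 8, 9, 12, 13, 14, 15}
X ∪ (X ∪ Y) = {2, 5, 7, 8, 9, 12, 13, 14, 15}
(X ∪ (X ∪ Y)) ∖ X = {2, 5, 8, 14}
(X ∪ Z) ∩ ((X ∪ (X ∪ Y)) ∖ X) = {2, 5, 8, 14}
Y ∩ X = {7, 15}
Y ∖ (Y ∩ X) = {2, 5, 8, 14}
Y ∖ (Y ∖ (Y ∩ X)) = {7, 15}
X ∪ (Y ∖ (Y ∖ (Y ∩ X))) = {7, 9, 12, 13, 15}
X ∩ (X ∪ (Y ∖ (Y ∖ (Y ∩ X)))) = {7, 9, 12, 13, 15}
(X ∩ (X ∪ (Y ∖ (Y ∖ (Y ∩ X)))))ᶜ = {2, 3, 4, 5, 6, 8, 10, 11, 14}
Every element of {2, 5, 8, 14} is in {2, 3, 4, 5, 6, 8, 10, 11, 14}, so (X ∪ Z) ∩ ((X ∪ (X ∪ Y)) ∖ X) ⊆ (X ∩ (X ∪ (Y ∖ (Y ∖ (Y ∩ X)))))ᶜ.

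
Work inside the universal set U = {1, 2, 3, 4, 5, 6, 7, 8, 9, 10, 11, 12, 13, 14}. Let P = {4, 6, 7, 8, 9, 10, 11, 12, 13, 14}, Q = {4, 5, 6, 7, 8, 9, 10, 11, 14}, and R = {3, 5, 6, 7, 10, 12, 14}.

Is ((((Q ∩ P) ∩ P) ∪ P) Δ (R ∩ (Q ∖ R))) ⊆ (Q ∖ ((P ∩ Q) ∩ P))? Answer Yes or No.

Q ∩ P = {4, 6, 7, 8, 9, 10, 11, 14}
(Q ∩ P) ∩ P = {4, 6, 7, 8, 9, 10, 11, 14}
((Q ∩ P) ∩ P) ∪ P = {4, 6, 7, 8, 9, 10, 11, 12, 13, 14}
Q ∖ R = {4, 8, 9, 11}
R ∩ (Q ∖ R) = {}
(((Q ∩ P) ∩ P) ∪ P) Δ (R ∩ (Q ∖ R)) = {4, 6, 7, 8, 9, 10, 11, 12, 13, 14}
P ∩ Q = {4, 6, 7, 8, 9, 10, 11, 14}
(P ∩ Q) ∩ P = {4, 6, 7, 8, 9, 10, 11, 14}
Q ∖ ((P ∩ Q) ∩ P) = {5}
4 ∈ (((Q ∩ P) ∩ P) ∪ P) Δ (R ∩ (Q ∖ R)) but 4 ∉ Q ∖ ((P ∩ Q) ∩ P), so the inclusion fails.

No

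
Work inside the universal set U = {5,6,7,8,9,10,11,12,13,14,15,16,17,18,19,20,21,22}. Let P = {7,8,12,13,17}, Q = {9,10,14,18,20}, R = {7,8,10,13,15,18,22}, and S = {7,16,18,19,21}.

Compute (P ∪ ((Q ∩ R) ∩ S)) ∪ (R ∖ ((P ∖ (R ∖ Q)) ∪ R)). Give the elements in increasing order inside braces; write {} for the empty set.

Q ∩ R = {10,18}
(Q ∩ R) ∩ S = {18}
P ∪ ((Q ∩ R) ∩ S) = {7,8,12,13,17,18}
R ∖ Q = {7,8,13,15,22}
P ∖ (R ∖ Q) = {12,17}
(P ∖ (R ∖ Q)) ∪ R = {7,8,10,12,13,15,17,18,22}
R ∖ ((P ∖ (R ∖ Q)) ∪ R) = {}
(P ∪ ((Q ∩ R) ∩ S)) ∪ (R ∖ ((P ∖ (R ∖ Q)) ∪ R)) = {7,8,12,13,17,18}

{7,8,12,13,17,18}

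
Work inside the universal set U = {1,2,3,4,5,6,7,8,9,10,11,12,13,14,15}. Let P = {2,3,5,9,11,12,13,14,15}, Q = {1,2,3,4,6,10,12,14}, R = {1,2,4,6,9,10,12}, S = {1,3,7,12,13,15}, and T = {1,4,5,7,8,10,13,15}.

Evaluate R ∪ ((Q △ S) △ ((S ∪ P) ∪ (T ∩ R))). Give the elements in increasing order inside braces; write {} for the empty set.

Q △ S = {2,4,6,7,10,13,14,15}
S ∪ P = {1,2,3,5,7,9,11,12,13,14,15}
T ∩ R = {1,4,10}
(S ∪ P) ∪ (T ∩ R) = {1,2,3,4,5,7,9,10,11,12,13,14,15}
(Q △ S) △ ((S ∪ P) ∪ (T ∩ R)) = {1,3,5,6,9,11,12}
R ∪ ((Q △ S) △ ((S ∪ P) ∪ (T ∩ R))) = {1,2,3,4,5,6,9,10,11,12}

{1,2,3,4,5,6,9,10,11,12}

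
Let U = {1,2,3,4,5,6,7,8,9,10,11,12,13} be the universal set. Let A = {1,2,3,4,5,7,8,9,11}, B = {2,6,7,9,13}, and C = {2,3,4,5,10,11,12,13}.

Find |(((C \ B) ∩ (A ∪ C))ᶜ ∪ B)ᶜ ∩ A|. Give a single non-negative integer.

4

C \ B = {3,4,5,10,11,12}
A ∪ C = {1,2,3,4,5,7,8,9,10,11,12,13}
(C \ B) ∩ (A ∪ C) = {3,4,5,10,11,12}
((C \ B) ∩ (A ∪ C))ᶜ = {1,2,6,7,8,9,13}
((C \ B) ∩ (A ∪ C))ᶜ ∪ B = {1,2,6,7,8,9,13}
(((C \ B) ∩ (A ∪ C))ᶜ ∪ B)ᶜ = {3,4,5,10,11,12}
(((C \ B) ∩ (A ∪ C))ᶜ ∪ B)ᶜ ∩ A = {3,4,5,11}
|(((C \ B) ∩ (A ∪ C))ᶜ ∪ B)ᶜ ∩ A| = 4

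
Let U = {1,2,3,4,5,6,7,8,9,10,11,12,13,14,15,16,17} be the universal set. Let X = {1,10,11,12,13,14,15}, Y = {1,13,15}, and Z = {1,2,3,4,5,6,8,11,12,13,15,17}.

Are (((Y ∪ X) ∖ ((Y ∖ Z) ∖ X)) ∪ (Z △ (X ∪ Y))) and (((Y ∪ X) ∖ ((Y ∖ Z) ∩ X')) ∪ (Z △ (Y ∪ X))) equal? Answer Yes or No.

Yes

Y ∪ X = {1,10,11,12,13,14,15}
Y ∖ Z = {}
(Y ∖ Z) ∖ X = {}
(Y ∪ X) ∖ ((Y ∖ Z) ∖ X) = {1,10,11,12,13,14,15}
X ∪ Y = {1,10,11,12,13,14,15}
Z △ (X ∪ Y) = {2,3,4,5,6,8,10,14,17}
((Y ∪ X) ∖ ((Y ∖ Z) ∖ X)) ∪ (Z △ (X ∪ Y)) = {1,2,3,4,5,6,8,10,11,12,13,14,15,17}
X' = {2,3,4,5,6,7,8,9,16,17}
(Y ∖ Z) ∩ X' = {}
(Y ∪ X) ∖ ((Y ∖ Z) ∩ X') = {1,10,11,12,13,14,15}
Z △ (Y ∪ X) = {2,3,4,5,6,8,10,14,17}
((Y ∪ X) ∖ ((Y ∖ Z) ∩ X')) ∪ (Z △ (Y ∪ X)) = {1,2,3,4,5,6,8,10,11,12,13,14,15,17}
Both equal {1,2,3,4,5,6,8,10,11,12,13,14,15,17}, so ((Y ∪ X) ∖ ((Y ∖ Z) ∖ X)) ∪ (Z △ (X ∪ Y)) = ((Y ∪ X) ∖ ((Y ∖ Z) ∩ X')) ∪ (Z △ (Y ∪ X)).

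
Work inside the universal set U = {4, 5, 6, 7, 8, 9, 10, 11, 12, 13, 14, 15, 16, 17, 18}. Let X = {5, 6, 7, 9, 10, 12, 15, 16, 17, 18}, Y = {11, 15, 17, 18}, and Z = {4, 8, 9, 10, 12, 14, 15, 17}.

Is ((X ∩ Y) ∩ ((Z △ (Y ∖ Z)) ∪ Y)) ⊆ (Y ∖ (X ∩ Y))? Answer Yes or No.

No

X ∩ Y = {15, 17, 18}
Y ∖ Z = {11, 18}
Z △ (Y ∖ Z) = {4, 8, 9, 10, 11, 12, 14, 15, 17, 18}
(Z △ (Y ∖ Z)) ∪ Y = {4, 8, 9, 10, 11, 12, 14, 15, 17, 18}
(X ∩ Y) ∩ ((Z △ (Y ∖ Z)) ∪ Y) = {15, 17, 18}
Y ∖ (X ∩ Y) = {11}
15 ∈ (X ∩ Y) ∩ ((Z △ (Y ∖ Z)) ∪ Y) but 15 ∉ Y ∖ (X ∩ Y), so the inclusion fails.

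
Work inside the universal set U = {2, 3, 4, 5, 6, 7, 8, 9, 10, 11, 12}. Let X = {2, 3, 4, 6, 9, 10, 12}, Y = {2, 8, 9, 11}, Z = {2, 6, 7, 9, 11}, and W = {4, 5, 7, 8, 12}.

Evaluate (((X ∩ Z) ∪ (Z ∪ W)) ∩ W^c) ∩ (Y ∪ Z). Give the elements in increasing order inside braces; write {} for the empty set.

{2, 6, 9, 11}

X ∩ Z = {2, 6, 9}
Z ∪ W = {2, 4, 5, 6, 7, 8, 9, 11, 12}
(X ∩ Z) ∪ (Z ∪ W) = {2, 4, 5, 6, 7, 8, 9, 11, 12}
W^c = {2, 3, 6, 9, 10, 11}
((X ∩ Z) ∪ (Z ∪ W)) ∩ W^c = {2, 6, 9, 11}
Y ∪ Z = {2, 6, 7, 8, 9, 11}
(((X ∩ Z) ∪ (Z ∪ W)) ∩ W^c) ∩ (Y ∪ Z) = {2, 6, 9, 11}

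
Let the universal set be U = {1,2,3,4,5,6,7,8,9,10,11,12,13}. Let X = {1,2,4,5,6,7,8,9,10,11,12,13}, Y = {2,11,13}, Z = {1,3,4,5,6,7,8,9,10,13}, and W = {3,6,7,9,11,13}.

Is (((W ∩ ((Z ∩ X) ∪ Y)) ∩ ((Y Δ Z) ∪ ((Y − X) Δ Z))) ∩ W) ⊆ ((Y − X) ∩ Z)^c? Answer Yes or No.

Yes

Z ∩ X = {1,4,5,6,7,8,9,10,13}
(Z ∩ X) ∪ Y = {1,2,4,5,6,7,8,9,10,11,13}
W ∩ ((Z ∩ X) ∪ Y) = {6,7,9,11,13}
Y Δ Z = {1,2,3,4,5,6,7,8,9,10,11}
Y − X = {}
(Y − X) Δ Z = {1,3,4,5,6,7,8,9,10,13}
(Y Δ Z) ∪ ((Y − X) Δ Z) = {1,2,3,4,5,6,7,8,9,10,11,13}
(W ∩ ((Z ∩ X) ∪ Y)) ∩ ((Y Δ Z) ∪ ((Y − X) Δ Z)) = {6,7,9,11,13}
((W ∩ ((Z ∩ X) ∪ Y)) ∩ ((Y Δ Z) ∪ ((Y − X) Δ Z))) ∩ W = {6,7,9,11,13}
(Y − X) ∩ Z = {}
((Y − X) ∩ Z)^c = {1,2,3,4,5,6,7,8,9,10,11,12,13}
Every element of {6,7,9,11,13} is in {1,2,3,4,5,6,7,8,9,10,11,12,13}, so ((W ∩ ((Z ∩ X) ∪ Y)) ∩ ((Y Δ Z) ∪ ((Y − X) Δ Z))) ∩ W ⊆ ((Y − X) ∩ Z)^c.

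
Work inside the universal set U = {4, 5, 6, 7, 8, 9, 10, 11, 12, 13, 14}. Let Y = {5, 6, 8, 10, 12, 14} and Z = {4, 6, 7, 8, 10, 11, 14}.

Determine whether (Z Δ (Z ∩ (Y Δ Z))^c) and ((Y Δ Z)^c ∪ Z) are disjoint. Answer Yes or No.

Y Δ Z = {4, 5, 7, 11, 12}
Z ∩ (Y Δ Z) = {4, 7, 11}
(Z ∩ (Y Δ Z))^c = {5, 6, 8, 9, 10, 12, 13, 14}
Z Δ (Z ∩ (Y Δ Z))^c = {4, 5, 7, 9, 11, 12, 13}
(Y Δ Z)^c = {6, 8, 9, 10, 13, 14}
(Y Δ Z)^c ∪ Z = {4, 6, 7, 8, 9, 10, 11, 13, 14}
4 lies in both, so they are not disjoint.

No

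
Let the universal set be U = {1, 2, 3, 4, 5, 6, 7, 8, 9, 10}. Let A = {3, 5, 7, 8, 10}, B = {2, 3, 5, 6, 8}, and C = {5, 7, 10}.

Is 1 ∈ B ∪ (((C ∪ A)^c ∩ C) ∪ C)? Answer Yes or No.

No

1 ∉ C and 1 ∉ A, so 1 ∉ C ∪ A
1 ∈ (C ∪ A)^c since 1 ∉ (C ∪ A)
1 ∈ (C ∪ A)^c and 1 ∉ C, so 1 ∉ (C ∪ A)^c ∩ C
1 ∉ ((C ∪ A)^c ∩ C) and 1 ∉ C, so 1 ∉ ((C ∪ A)^c ∩ C) ∪ C
1 ∉ B and 1 ∉ (((C ∪ A)^c ∩ C) ∪ C), so 1 ∉ B ∪ (((C ∪ A)^c ∩ C) ∪ C)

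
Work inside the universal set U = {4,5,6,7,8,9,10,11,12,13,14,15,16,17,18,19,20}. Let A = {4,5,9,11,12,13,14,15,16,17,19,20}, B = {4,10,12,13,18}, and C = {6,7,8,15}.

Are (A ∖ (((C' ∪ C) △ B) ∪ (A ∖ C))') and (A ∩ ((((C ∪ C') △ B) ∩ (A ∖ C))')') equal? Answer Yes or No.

C' = {4,5,9,10,11,12,13,14,16,17,18,19,20}
C' ∪ C = {4,5,6,7,8,9,10,11,12,13,14,15,16,17,18,19,20}
(C' ∪ C) △ B = {5,6,7,8,9,11,14,15,16,17,19,20}
A ∖ C = {4,5,9,11,12,13,14,16,17,19,20}
((C' ∪ C) △ B) ∪ (A ∖ C) = {4,5,6,7,8,9,11,12,13,14,15,16,17,19,20}
(((C' ∪ C) △ B) ∪ (A ∖ C))' = {10,18}
A ∖ (((C' ∪ C) △ B) ∪ (A ∖ C))' = {4,5,9,11,12,13,14,15,16,17,19,20}
C ∪ C' = {4,5,6,7,8,9,10,11,12,13,14,15,16,17,18,19,20}
(C ∪ C') △ B = {5,6,7,8,9,11,14,15,16,17,19,20}
((C ∪ C') △ B) ∩ (A ∖ C) = {5,9,11,14,16,17,19,20}
(((C ∪ C') △ B) ∩ (A ∖ C))' = {4,6,7,8,10,12,13,15,18}
((((C ∪ C') △ B) ∩ (A ∖ C))')' = {5,9,11,14,16,17,19,20}
A ∩ ((((C ∪ C') △ B) ∩ (A ∖ C))')' = {5,9,11,14,16,17,19,20}
4 ∈ A ∖ (((C' ∪ C) △ B) ∪ (A ∖ C))' but 4 ∉ A ∩ ((((C ∪ C') △ B) ∩ (A ∖ C))')', so they differ.

No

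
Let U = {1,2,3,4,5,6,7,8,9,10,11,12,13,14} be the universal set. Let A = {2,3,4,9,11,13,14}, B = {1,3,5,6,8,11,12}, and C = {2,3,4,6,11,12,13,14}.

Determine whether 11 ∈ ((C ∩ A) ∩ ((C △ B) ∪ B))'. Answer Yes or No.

11 ∈ C and 11 ∈ A, so 11 ∈ C ∩ A
11 ∈ C and 11 ∈ B, so 11 ∉ C △ B
11 ∉ (C △ B) and 11 ∈ B, so 11 ∈ (C △ B) ∪ B
11 ∈ (C ∩ A) and 11 ∈ ((C △ B) ∪ B), so 11 ∈ (C ∩ A) ∩ ((C △ B) ∪ B)
11 ∉ ((C ∩ A) ∩ ((C △ B) ∪ B))' since 11 ∈ ((C ∩ A) ∩ ((C △ B) ∪ B))

No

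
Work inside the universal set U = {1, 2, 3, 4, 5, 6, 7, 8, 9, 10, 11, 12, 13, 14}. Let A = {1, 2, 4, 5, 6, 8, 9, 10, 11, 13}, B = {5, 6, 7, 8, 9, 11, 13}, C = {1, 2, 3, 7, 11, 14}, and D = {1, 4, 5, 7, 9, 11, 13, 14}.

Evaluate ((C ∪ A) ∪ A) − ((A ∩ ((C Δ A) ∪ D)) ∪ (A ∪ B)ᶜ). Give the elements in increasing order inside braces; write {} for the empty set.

C ∪ A = {1, 2, 3, 4, 5, 6, 7, 8, 9, 10, 11, 13, 14}
(C ∪ A) ∪ A = {1, 2, 3, 4, 5, 6, 7, 8, 9, 10, 11, 13, 14}
C Δ A = {3, 4, 5, 6, 7, 8, 9, 10, 13, 14}
(C Δ A) ∪ D = {1, 3, 4, 5, 6, 7, 8, 9, 10, 11, 13, 14}
A ∩ ((C Δ A) ∪ D) = {1, 4, 5, 6, 8, 9, 10, 11, 13}
A ∪ B = {1, 2, 4, 5, 6, 7, 8, 9, 10, 11, 13}
(A ∪ B)ᶜ = {3, 12, 14}
(A ∩ ((C Δ A) ∪ D)) ∪ (A ∪ B)ᶜ = {1, 3, 4, 5, 6, 8, 9, 10, 11, 12, 13, 14}
((C ∪ A) ∪ A) − ((A ∩ ((C Δ A) ∪ D)) ∪ (A ∪ B)ᶜ) = {2, 7}

{2, 7}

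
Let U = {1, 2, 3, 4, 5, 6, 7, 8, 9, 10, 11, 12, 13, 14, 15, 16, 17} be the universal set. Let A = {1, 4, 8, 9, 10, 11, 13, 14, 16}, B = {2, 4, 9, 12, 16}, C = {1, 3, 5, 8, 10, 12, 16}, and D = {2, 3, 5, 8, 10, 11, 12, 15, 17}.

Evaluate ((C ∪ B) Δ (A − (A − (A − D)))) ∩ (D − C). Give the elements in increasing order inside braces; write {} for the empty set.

{2}

C ∪ B = {1, 2, 3, 4, 5, 8, 9, 10, 12, 16}
A − D = {1, 4, 9, 13, 14, 16}
A − (A − D) = {8, 10, 11}
A − (A − (A − D)) = {1, 4, 9, 13, 14, 16}
(C ∪ B) Δ (A − (A − (A − D))) = {2, 3, 5, 8, 10, 12, 13, 14}
D − C = {2, 11, 15, 17}
((C ∪ B) Δ (A − (A − (A − D)))) ∩ (D − C) = {2}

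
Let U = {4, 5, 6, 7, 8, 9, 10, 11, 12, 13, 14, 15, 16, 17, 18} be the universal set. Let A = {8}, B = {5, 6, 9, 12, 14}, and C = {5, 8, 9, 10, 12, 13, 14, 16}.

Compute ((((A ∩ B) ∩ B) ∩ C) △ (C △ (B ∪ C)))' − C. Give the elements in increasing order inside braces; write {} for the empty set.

A ∩ B = {}
(A ∩ B) ∩ B = {}
((A ∩ B) ∩ B) ∩ C = {}
B ∪ C = {5, 6, 8, 9, 10, 12, 13, 14, 16}
C △ (B ∪ C) = {6}
(((A ∩ B) ∩ B) ∩ C) △ (C △ (B ∪ C)) = {6}
((((A ∩ B) ∩ B) ∩ C) △ (C △ (B ∪ C)))' = {4, 5, 7, 8, 9, 10, 11, 12, 13, 14, 15, 16, 17, 18}
((((A ∩ B) ∩ B) ∩ C) △ (C △ (B ∪ C)))' − C = {4, 7, 11, 15, 17, 18}

{4, 7, 11, 15, 17, 18}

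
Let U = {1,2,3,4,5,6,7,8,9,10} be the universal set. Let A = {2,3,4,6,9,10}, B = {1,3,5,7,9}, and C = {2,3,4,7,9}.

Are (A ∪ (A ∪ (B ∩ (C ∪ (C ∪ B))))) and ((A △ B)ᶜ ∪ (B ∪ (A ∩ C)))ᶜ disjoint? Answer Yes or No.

C ∪ B = {1,2,3,4,5,7,9}
C ∪ (C ∪ B) = {1,2,3,4,5,7,9}
B ∩ (C ∪ (C ∪ B)) = {1,3,5,7,9}
A ∪ (B ∩ (C ∪ (C ∪ B))) = {1,2,3,4,5,6,7,9,10}
A ∪ (A ∪ (B ∩ (C ∪ (C ∪ B)))) = {1,2,3,4,5,6,7,9,10}
A △ B = {1,2,4,5,6,7,10}
(A △ B)ᶜ = {3,8,9}
A ∩ C = {2,3,4,9}
B ∪ (A ∩ C) = {1,2,3,4,5,7,9}
(A △ B)ᶜ ∪ (B ∪ (A ∩ C)) = {1,2,3,4,5,7,8,9}
((A △ B)ᶜ ∪ (B ∪ (A ∩ C)))ᶜ = {6,10}
6 lies in both, so they are not disjoint.

No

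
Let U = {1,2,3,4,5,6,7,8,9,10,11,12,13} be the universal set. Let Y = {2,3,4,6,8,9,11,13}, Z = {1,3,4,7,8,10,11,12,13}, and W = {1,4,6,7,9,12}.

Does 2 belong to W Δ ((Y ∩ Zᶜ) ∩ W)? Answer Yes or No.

2 ∉ Z, so 2 ∈ Zᶜ
2 ∈ Y and 2 ∈ Zᶜ, so 2 ∈ Y ∩ Zᶜ
2 ∈ (Y ∩ Zᶜ) and 2 ∉ W, so 2 ∉ (Y ∩ Zᶜ) ∩ W
2 ∉ W and 2 ∉ ((Y ∩ Zᶜ) ∩ W), so 2 ∉ W Δ ((Y ∩ Zᶜ) ∩ W)

No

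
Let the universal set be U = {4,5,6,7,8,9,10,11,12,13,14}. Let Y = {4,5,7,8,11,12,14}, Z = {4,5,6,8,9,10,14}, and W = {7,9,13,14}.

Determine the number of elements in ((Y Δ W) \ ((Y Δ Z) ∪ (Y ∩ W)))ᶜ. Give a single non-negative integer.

7

Y Δ W = {4,5,8,9,11,12,13}
Y Δ Z = {6,7,9,10,11,12}
Y ∩ W = {7,14}
(Y Δ Z) ∪ (Y ∩ W) = {6,7,9,10,11,12,14}
(Y Δ W) \ ((Y Δ Z) ∪ (Y ∩ W)) = {4,5,8,13}
((Y Δ W) \ ((Y Δ Z) ∪ (Y ∩ W)))ᶜ = {6,7,9,10,11,12,14}
|((Y Δ W) \ ((Y Δ Z) ∪ (Y ∩ W)))ᶜ| = 7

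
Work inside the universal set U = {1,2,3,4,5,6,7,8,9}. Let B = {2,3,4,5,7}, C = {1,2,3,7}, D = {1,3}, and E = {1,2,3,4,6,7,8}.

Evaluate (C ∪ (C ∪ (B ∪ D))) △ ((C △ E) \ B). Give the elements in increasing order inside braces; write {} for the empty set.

B ∪ D = {1,2,3,4,5,7}
C ∪ (B ∪ D) = {1,2,3,4,5,7}
C ∪ (C ∪ (B ∪ D)) = {1,2,3,4,5,7}
C △ E = {4,6,8}
(C △ E) \ B = {6,8}
(C ∪ (C ∪ (B ∪ D))) △ ((C △ E) \ B) = {1,2,3,4,5,6,7,8}

{1,2,3,4,5,6,7,8}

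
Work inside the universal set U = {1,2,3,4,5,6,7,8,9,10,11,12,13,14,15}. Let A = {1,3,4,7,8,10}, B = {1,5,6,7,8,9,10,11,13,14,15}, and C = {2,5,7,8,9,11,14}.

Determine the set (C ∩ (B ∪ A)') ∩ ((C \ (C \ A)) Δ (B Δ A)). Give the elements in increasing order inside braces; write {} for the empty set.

{}

B ∪ A = {1,3,4,5,6,7,8,9,10,11,13,14,15}
(B ∪ A)' = {2,12}
C ∩ (B ∪ A)' = {2}
C \ A = {2,5,9,11,14}
C \ (C \ A) = {7,8}
B Δ A = {3,4,5,6,9,11,13,14,15}
(C \ (C \ A)) Δ (B Δ A) = {3,4,5,6,7,8,9,11,13,14,15}
(C ∩ (B ∪ A)') ∩ ((C \ (C \ A)) Δ (B Δ A)) = {}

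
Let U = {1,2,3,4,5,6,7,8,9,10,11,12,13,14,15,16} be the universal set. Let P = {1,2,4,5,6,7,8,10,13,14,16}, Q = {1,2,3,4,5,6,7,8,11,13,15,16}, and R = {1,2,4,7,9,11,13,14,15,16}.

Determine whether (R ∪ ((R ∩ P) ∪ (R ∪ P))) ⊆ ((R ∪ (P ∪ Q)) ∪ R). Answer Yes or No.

Yes

R ∩ P = {1,2,4,7,13,14,16}
R ∪ P = {1,2,4,5,6,7,8,9,10,11,13,14,15,16}
(R ∩ P) ∪ (R ∪ P) = {1,2,4,5,6,7,8,9,10,11,13,14,15,16}
R ∪ ((R ∩ P) ∪ (R ∪ P)) = {1,2,4,5,6,7,8,9,10,11,13,14,15,16}
P ∪ Q = {1,2,3,4,5,6,7,8,10,11,13,14,15,16}
R ∪ (P ∪ Q) = {1,2,3,4,5,6,7,8,9,10,11,13,14,15,16}
(R ∪ (P ∪ Q)) ∪ R = {1,2,3,4,5,6,7,8,9,10,11,13,14,15,16}
Every element of {1,2,4,5,6,7,8,9,10,11,13,14,15,16} is in {1,2,3,4,5,6,7,8,9,10,11,13,14,15,16}, so R ∪ ((R ∩ P) ∪ (R ∪ P)) ⊆ (R ∪ (P ∪ Q)) ∪ R.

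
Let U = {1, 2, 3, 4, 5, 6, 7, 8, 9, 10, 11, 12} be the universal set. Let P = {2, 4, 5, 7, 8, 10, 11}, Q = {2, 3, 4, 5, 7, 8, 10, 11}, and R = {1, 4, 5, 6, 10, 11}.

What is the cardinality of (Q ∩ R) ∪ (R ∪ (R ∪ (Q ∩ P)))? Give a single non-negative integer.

9

Q ∩ R = {4, 5, 10, 11}
Q ∩ P = {2, 4, 5, 7, 8, 10, 11}
R ∪ (Q ∩ P) = {1, 2, 4, 5, 6, 7, 8, 10, 11}
R ∪ (R ∪ (Q ∩ P)) = {1, 2, 4, 5, 6, 7, 8, 10, 11}
(Q ∩ R) ∪ (R ∪ (R ∪ (Q ∩ P))) = {1, 2, 4, 5, 6, 7, 8, 10, 11}
|(Q ∩ R) ∪ (R ∪ (R ∪ (Q ∩ P)))| = 9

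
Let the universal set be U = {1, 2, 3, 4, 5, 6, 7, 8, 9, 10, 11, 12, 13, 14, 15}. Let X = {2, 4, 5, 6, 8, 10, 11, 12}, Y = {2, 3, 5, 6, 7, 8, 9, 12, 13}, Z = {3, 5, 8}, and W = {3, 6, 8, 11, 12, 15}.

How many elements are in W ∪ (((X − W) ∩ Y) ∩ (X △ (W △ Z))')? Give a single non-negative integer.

X − W = {2, 4, 5, 10}
(X − W) ∩ Y = {2, 5}
W △ Z = {5, 6, 11, 12, 15}
X △ (W △ Z) = {2, 4, 8, 10, 15}
(X △ (W △ Z))' = {1, 3, 5, 6, 7, 9, 11, 12, 13, 14}
((X − W) ∩ Y) ∩ (X △ (W △ Z))' = {5}
W ∪ (((X − W) ∩ Y) ∩ (X △ (W △ Z))') = {3, 5, 6, 8, 11, 12, 15}
|W ∪ (((X − W) ∩ Y) ∩ (X △ (W △ Z))')| = 7

7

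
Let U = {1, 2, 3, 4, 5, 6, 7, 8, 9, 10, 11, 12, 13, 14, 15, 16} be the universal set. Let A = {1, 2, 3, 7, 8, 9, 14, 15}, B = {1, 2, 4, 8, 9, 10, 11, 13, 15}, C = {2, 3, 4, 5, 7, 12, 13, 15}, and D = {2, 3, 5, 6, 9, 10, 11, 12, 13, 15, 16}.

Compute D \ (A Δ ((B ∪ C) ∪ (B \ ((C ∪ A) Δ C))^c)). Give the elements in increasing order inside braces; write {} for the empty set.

B ∪ C = {1, 2, 3, 4, 5, 7, 8, 9, 10, 11, 12, 13, 15}
C ∪ A = {1, 2, 3, 4, 5, 7, 8, 9, 12, 13, 14, 15}
(C ∪ A) Δ C = {1, 8, 9, 14}
B \ ((C ∪ A) Δ C) = {2, 4, 10, 11, 13, 15}
(B \ ((C ∪ A) Δ C))^c = {1, 3, 5, 6, 7, 8, 9, 12, 14, 16}
(B ∪ C) ∪ (B \ ((C ∪ A) Δ C))^c = {1, 2, 3, 4, 5, 6, 7, 8, 9, 10, 11, 12, 13, 14, 15, 16}
A Δ ((B ∪ C) ∪ (B \ ((C ∪ A) Δ C))^c) = {4, 5, 6, 10, 11, 12, 13, 16}
D \ (A Δ ((B ∪ C) ∪ (B \ ((C ∪ A) Δ C))^c)) = {2, 3, 9, 15}

{2, 3, 9, 15}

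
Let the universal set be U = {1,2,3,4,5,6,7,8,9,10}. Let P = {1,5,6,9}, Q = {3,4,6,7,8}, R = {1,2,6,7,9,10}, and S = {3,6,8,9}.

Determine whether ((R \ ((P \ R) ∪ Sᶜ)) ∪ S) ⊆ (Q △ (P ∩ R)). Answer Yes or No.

P \ R = {5}
Sᶜ = {1,2,4,5,7,10}
(P \ R) ∪ Sᶜ = {1,2,4,5,7,10}
R \ ((P \ R) ∪ Sᶜ) = {6,9}
(R \ ((P \ R) ∪ Sᶜ)) ∪ S = {3,6,8,9}
P ∩ R = {1,6,9}
Q △ (P ∩ R) = {1,3,4,7,8,9}
6 ∈ (R \ ((P \ R) ∪ Sᶜ)) ∪ S but 6 ∉ Q △ (P ∩ R), so the inclusion fails.

No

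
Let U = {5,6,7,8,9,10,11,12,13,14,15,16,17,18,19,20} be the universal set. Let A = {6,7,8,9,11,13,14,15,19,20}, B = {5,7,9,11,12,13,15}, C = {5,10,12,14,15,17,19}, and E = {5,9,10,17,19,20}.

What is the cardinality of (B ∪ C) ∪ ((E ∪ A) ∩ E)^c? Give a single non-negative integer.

15

B ∪ C = {5,7,9,10,11,12,13,14,15,17,19}
E ∪ A = {5,6,7,8,9,10,11,13,14,15,17,19,20}
(E ∪ A) ∩ E = {5,9,10,17,19,20}
((E ∪ A) ∩ E)^c = {6,7,8,11,12,13,14,15,16,18}
(B ∪ C) ∪ ((E ∪ A) ∩ E)^c = {5,6,7,8,9,10,11,12,13,14,15,16,17,18,19}
|(B ∪ C) ∪ ((E ∪ A) ∩ E)^c| = 15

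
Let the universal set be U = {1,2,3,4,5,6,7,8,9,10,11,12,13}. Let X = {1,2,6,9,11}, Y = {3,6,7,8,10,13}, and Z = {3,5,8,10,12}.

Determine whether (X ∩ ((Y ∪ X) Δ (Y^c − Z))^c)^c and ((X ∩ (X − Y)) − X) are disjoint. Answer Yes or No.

Y ∪ X = {1,2,3,6,7,8,9,10,11,13}
Y^c = {1,2,4,5,9,11,12}
Y^c − Z = {1,2,4,9,11}
(Y ∪ X) Δ (Y^c − Z) = {3,4,6,7,8,10,13}
((Y ∪ X) Δ (Y^c − Z))^c = {1,2,5,9,11,12}
X ∩ ((Y ∪ X) Δ (Y^c − Z))^c = {1,2,9,11}
(X ∩ ((Y ∪ X) Δ (Y^c − Z))^c)^c = {3,4,5,6,7,8,10,12,13}
X − Y = {1,2,9,11}
X ∩ (X − Y) = {1,2,9,11}
(X ∩ (X − Y)) − X = {}
{3,4,5,6,7,8,10,12,13} and {} share no elements.

Yes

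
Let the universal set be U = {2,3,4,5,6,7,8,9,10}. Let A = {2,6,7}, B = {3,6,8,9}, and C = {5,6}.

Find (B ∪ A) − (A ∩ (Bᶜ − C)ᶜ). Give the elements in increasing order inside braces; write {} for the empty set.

{2,3,7,8,9}

B ∪ A = {2,3,6,7,8,9}
Bᶜ = {2,4,5,7,10}
Bᶜ − C = {2,4,7,10}
(Bᶜ − C)ᶜ = {3,5,6,8,9}
A ∩ (Bᶜ − C)ᶜ = {6}
(B ∪ A) − (A ∩ (Bᶜ − C)ᶜ) = {2,3,7,8,9}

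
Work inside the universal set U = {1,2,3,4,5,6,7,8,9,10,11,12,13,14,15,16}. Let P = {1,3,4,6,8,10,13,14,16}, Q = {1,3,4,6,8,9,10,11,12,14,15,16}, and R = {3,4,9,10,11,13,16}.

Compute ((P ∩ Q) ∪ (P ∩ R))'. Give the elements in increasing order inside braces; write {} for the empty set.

{2,5,7,9,11,12,15}

P ∩ Q = {1,3,4,6,8,10,14,16}
P ∩ R = {3,4,10,13,16}
(P ∩ Q) ∪ (P ∩ R) = {1,3,4,6,8,10,13,14,16}
((P ∩ Q) ∪ (P ∩ R))' = {2,5,7,9,11,12,15}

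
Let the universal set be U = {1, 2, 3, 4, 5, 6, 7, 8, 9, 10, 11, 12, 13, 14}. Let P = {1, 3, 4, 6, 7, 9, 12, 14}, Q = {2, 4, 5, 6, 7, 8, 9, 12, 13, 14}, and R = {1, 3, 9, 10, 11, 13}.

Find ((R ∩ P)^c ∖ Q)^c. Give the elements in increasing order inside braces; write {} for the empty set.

{1, 2, 3, 4, 5, 6, 7, 8, 9, 12, 13, 14}

R ∩ P = {1, 3, 9}
(R ∩ P)^c = {2, 4, 5, 6, 7, 8, 10, 11, 12, 13, 14}
(R ∩ P)^c ∖ Q = {10, 11}
((R ∩ P)^c ∖ Q)^c = {1, 2, 3, 4, 5, 6, 7, 8, 9, 12, 13, 14}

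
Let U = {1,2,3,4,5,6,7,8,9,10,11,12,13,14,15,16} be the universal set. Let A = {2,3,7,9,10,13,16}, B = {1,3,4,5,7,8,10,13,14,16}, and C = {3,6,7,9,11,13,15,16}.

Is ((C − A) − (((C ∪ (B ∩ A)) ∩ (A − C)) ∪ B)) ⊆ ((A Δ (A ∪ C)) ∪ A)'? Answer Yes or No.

No

C − A = {6,11,15}
B ∩ A = {3,7,10,13,16}
C ∪ (B ∩ A) = {3,6,7,9,10,11,13,15,16}
A − C = {2,10}
(C ∪ (B ∩ A)) ∩ (A − C) = {10}
((C ∪ (B ∩ A)) ∩ (A − C)) ∪ B = {1,3,4,5,7,8,10,13,14,16}
(C − A) − (((C ∪ (B ∩ A)) ∩ (A − C)) ∪ B) = {6,11,15}
A ∪ C = {2,3,6,7,9,10,11,13,15,16}
A Δ (A ∪ C) = {6,11,15}
(A Δ (A ∪ C)) ∪ A = {2,3,6,7,9,10,11,13,15,16}
((A Δ (A ∪ C)) ∪ A)' = {1,4,5,8,12,14}
6 ∈ (C − A) − (((C ∪ (B ∩ A)) ∩ (A − C)) ∪ B) but 6 ∉ ((A Δ (A ∪ C)) ∪ A)', so the inclusion fails.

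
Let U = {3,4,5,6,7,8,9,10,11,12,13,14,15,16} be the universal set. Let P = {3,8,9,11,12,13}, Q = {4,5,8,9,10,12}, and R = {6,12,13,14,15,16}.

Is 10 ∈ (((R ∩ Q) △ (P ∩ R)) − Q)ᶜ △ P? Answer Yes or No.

Yes

10 ∉ R and 10 ∈ Q, so 10 ∉ R ∩ Q
10 ∉ P and 10 ∉ R, so 10 ∉ P ∩ R
10 ∉ (R ∩ Q) and 10 ∉ (P ∩ R), so 10 ∉ (R ∩ Q) △ (P ∩ R)
10 ∉ ((R ∩ Q) △ (P ∩ R)) and 10 ∈ Q, so 10 ∉ ((R ∩ Q) △ (P ∩ R)) − Q
10 ∈ (((R ∩ Q) △ (P ∩ R)) − Q)ᶜ since 10 ∉ (((R ∩ Q) △ (P ∩ R)) − Q)
10 ∈ (((R ∩ Q) △ (P ∩ R)) − Q)ᶜ and 10 ∉ P, so 10 ∈ (((R ∩ Q) △ (P ∩ R)) − Q)ᶜ △ P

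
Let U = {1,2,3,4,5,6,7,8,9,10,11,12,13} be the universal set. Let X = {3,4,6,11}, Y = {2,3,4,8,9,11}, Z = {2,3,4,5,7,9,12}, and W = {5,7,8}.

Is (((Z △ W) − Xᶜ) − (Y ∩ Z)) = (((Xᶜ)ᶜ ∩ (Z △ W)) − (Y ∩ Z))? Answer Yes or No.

Z △ W = {2,3,4,8,9,12}
Xᶜ = {1,2,5,7,8,9,10,12,13}
(Z △ W) − Xᶜ = {3,4}
Y ∩ Z = {2,3,4,9}
((Z △ W) − Xᶜ) − (Y ∩ Z) = {}
(Xᶜ)ᶜ = {3,4,6,11}
(Xᶜ)ᶜ ∩ (Z △ W) = {3,4}
((Xᶜ)ᶜ ∩ (Z △ W)) − (Y ∩ Z) = {}
Both equal {}, so ((Z △ W) − Xᶜ) − (Y ∩ Z) = ((Xᶜ)ᶜ ∩ (Z △ W)) − (Y ∩ Z).

Yes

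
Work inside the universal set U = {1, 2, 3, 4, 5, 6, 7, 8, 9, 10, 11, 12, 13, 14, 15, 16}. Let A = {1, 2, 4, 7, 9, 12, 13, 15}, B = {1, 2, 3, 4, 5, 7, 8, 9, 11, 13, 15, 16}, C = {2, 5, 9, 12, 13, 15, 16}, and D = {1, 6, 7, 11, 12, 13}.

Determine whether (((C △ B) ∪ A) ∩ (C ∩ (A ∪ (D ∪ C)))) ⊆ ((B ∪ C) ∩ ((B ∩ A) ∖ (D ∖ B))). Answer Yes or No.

No

C △ B = {1, 3, 4, 7, 8, 11, 12}
(C △ B) ∪ A = {1, 2, 3, 4, 7, 8, 9, 11, 12, 13, 15}
D ∪ C = {1, 2, 5, 6, 7, 9, 11, 12, 13, 15, 16}
A ∪ (D ∪ C) = {1, 2, 4, 5, 6, 7, 9, 11, 12, 13, 15, 16}
C ∩ (A ∪ (D ∪ C)) = {2, 5, 9, 12, 13, 15, 16}
((C △ B) ∪ A) ∩ (C ∩ (A ∪ (D ∪ C))) = {2, 9, 12, 13, 15}
B ∪ C = {1, 2, 3, 4, 5, 7, 8, 9, 11, 12, 13, 15, 16}
B ∩ A = {1, 2, 4, 7, 9, 13, 15}
D ∖ B = {6, 12}
(B ∩ A) ∖ (D ∖ B) = {1, 2, 4, 7, 9, 13, 15}
(B ∪ C) ∩ ((B ∩ A) ∖ (D ∖ B)) = {1, 2, 4, 7, 9, 13, 15}
12 ∈ ((C △ B) ∪ A) ∩ (C ∩ (A ∪ (D ∪ C))) but 12 ∉ (B ∪ C) ∩ ((B ∩ A) ∖ (D ∖ B)), so the inclusion fails.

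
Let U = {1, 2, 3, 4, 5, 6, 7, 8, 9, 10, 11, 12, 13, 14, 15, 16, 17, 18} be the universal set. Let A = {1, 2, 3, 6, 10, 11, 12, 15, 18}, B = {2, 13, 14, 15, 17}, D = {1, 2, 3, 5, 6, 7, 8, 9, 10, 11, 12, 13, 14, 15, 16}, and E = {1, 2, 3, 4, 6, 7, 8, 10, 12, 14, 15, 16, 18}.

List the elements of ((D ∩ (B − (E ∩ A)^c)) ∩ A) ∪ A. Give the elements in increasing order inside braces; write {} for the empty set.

E ∩ A = {1, 2, 3, 6, 10, 12, 15, 18}
(E ∩ A)^c = {4, 5, 7, 8, 9, 11, 13, 14, 16, 17}
B − (E ∩ A)^c = {2, 15}
D ∩ (B − (E ∩ A)^c) = {2, 15}
(D ∩ (B − (E ∩ A)^c)) ∩ A = {2, 15}
((D ∩ (B − (E ∩ A)^c)) ∩ A) ∪ A = {1, 2, 3, 6, 10, 11, 12, 15, 18}

{1, 2, 3, 6, 10, 11, 12, 15, 18}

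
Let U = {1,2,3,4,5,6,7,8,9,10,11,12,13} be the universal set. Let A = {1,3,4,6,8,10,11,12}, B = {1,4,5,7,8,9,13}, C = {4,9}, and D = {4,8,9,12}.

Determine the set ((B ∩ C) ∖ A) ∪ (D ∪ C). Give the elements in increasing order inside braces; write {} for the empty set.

B ∩ C = {4,9}
(B ∩ C) ∖ A = {9}
D ∪ C = {4,8,9,12}
((B ∩ C) ∖ A) ∪ (D ∪ C) = {4,8,9,12}

{4,8,9,12}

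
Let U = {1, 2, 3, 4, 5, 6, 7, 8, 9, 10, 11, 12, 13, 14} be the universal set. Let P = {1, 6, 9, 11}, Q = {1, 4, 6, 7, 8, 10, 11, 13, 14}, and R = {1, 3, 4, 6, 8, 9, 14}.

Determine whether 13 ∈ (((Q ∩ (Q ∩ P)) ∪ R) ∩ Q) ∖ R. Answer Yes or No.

13 ∈ Q and 13 ∉ P, so 13 ∉ Q ∩ P
13 ∈ Q and 13 ∉ (Q ∩ P), so 13 ∉ Q ∩ (Q ∩ P)
13 ∉ (Q ∩ (Q ∩ P)) and 13 ∉ R, so 13 ∉ (Q ∩ (Q ∩ P)) ∪ R
13 ∉ ((Q ∩ (Q ∩ P)) ∪ R) and 13 ∈ Q, so 13 ∉ ((Q ∩ (Q ∩ P)) ∪ R) ∩ Q
13 ∉ (((Q ∩ (Q ∩ P)) ∪ R) ∩ Q) and 13 ∉ R, so 13 ∉ (((Q ∩ (Q ∩ P)) ∪ R) ∩ Q) ∖ R

No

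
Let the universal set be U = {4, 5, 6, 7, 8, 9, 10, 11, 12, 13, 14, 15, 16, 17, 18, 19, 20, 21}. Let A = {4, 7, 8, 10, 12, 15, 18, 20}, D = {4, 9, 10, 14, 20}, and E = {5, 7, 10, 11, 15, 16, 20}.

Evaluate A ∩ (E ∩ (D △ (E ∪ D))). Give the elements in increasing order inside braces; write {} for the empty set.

{7, 15}

E ∪ D = {4, 5, 7, 9, 10, 11, 14, 15, 16, 20}
D △ (E ∪ D) = {5, 7, 11, 15, 16}
E ∩ (D △ (E ∪ D)) = {5, 7, 11, 15, 16}
A ∩ (E ∩ (D △ (E ∪ D))) = {7, 15}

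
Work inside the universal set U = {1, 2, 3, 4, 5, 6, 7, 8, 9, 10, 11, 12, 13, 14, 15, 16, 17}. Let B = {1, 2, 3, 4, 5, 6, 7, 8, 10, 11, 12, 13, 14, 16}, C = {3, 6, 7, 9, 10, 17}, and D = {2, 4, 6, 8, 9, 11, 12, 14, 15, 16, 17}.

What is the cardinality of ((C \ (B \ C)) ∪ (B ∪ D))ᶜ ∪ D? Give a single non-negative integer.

B \ C = {1, 2, 4, 5, 8, 11, 12, 13, 14, 16}
C \ (B \ C) = {3, 6, 7, 9, 10, 17}
B ∪ D = {1, 2, 3, 4, 5, 6, 7, 8, 9, 10, 11, 12, 13, 14, 15, 16, 17}
(C \ (B \ C)) ∪ (B ∪ D) = {1, 2, 3, 4, 5, 6, 7, 8, 9, 10, 11, 12, 13, 14, 15, 16, 17}
((C \ (B \ C)) ∪ (B ∪ D))ᶜ = {}
((C \ (B \ C)) ∪ (B ∪ D))ᶜ ∪ D = {2, 4, 6, 8, 9, 11, 12, 14, 15, 16, 17}
|((C \ (B \ C)) ∪ (B ∪ D))ᶜ ∪ D| = 11

11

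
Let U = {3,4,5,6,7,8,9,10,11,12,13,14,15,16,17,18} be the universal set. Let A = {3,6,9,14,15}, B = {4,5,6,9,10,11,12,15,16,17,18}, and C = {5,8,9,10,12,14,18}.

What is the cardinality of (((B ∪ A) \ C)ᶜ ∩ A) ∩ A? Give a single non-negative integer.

B ∪ A = {3,4,5,6,9,10,11,12,14,15,16,17,18}
(B ∪ A) \ C = {3,4,6,11,15,16,17}
((B ∪ A) \ C)ᶜ = {5,7,8,9,10,12,13,14,18}
((B ∪ A) \ C)ᶜ ∩ A = {9,14}
(((B ∪ A) \ C)ᶜ ∩ A) ∩ A = {9,14}
|(((B ∪ A) \ C)ᶜ ∩ A) ∩ A| = 2

2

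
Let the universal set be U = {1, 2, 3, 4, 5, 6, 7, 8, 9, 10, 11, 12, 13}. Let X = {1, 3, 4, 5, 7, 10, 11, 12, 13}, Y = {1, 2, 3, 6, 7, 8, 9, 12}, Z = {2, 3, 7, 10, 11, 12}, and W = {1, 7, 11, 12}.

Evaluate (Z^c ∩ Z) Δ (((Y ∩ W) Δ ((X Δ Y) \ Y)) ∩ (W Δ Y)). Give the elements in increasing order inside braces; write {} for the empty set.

{11}

Z^c = {1, 4, 5, 6, 8, 9, 13}
Z^c ∩ Z = {}
Y ∩ W = {1, 7, 12}
X Δ Y = {2, 4, 5, 6, 8, 9, 10, 11, 13}
(X Δ Y) \ Y = {4, 5, 10, 11, 13}
(Y ∩ W) Δ ((X Δ Y) \ Y) = {1, 4, 5, 7, 10, 11, 12, 13}
W Δ Y = {2, 3, 6, 8, 9, 11}
((Y ∩ W) Δ ((X Δ Y) \ Y)) ∩ (W Δ Y) = {11}
(Z^c ∩ Z) Δ (((Y ∩ W) Δ ((X Δ Y) \ Y)) ∩ (W Δ Y)) = {11}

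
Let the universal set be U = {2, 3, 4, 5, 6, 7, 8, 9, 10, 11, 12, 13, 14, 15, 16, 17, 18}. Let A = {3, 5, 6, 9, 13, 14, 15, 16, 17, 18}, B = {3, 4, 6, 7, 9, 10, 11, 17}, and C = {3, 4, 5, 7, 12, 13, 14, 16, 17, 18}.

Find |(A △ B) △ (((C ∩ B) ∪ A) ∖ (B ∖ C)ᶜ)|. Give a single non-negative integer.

A △ B = {4, 5, 7, 10, 11, 13, 14, 15, 16, 18}
C ∩ B = {3, 4, 7, 17}
(C ∩ B) ∪ A = {3, 4, 5, 6, 7, 9, 13, 14, 15, 16, 17, 18}
B ∖ C = {6, 9, 10, 11}
(B ∖ C)ᶜ = {2, 3, 4, 5, 7, 8, 12, 13, 14, 15, 16, 17, 18}
((C ∩ B) ∪ A) ∖ (B ∖ C)ᶜ = {6, 9}
(A △ B) △ (((C ∩ B) ∪ A) ∖ (B ∖ C)ᶜ) = {4, 5, 6, 7, 9, 10, 11, 13, 14, 15, 16, 18}
|(A △ B) △ (((C ∩ B) ∪ A) ∖ (B ∖ C)ᶜ)| = 12

12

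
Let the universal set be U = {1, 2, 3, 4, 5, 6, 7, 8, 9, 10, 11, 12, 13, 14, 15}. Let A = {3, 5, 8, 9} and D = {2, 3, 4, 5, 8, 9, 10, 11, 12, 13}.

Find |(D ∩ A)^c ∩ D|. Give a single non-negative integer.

6

D ∩ A = {3, 5, 8, 9}
(D ∩ A)^c = {1, 2, 4, 6, 7, 10, 11, 12, 13, 14, 15}
(D ∩ A)^c ∩ D = {2, 4, 10, 11, 12, 13}
|(D ∩ A)^c ∩ D| = 6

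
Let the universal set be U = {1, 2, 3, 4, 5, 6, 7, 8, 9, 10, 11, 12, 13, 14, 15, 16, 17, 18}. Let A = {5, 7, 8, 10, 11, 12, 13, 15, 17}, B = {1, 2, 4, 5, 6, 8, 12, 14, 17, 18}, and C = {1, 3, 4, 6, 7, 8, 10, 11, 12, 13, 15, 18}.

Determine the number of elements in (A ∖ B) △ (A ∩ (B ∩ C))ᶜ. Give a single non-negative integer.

A ∖ B = {7, 10, 11, 13, 15}
B ∩ C = {1, 4, 6, 8, 12, 18}
A ∩ (B ∩ C) = {8, 12}
(A ∩ (B ∩ C))ᶜ = {1, 2, 3, 4, 5, 6, 7, 9, 10, 11, 13, 14, 15, 16, 17, 18}
(A ∖ B) △ (A ∩ (B ∩ C))ᶜ = {1, 2, 3, 4, 5, 6, 9, 14, 16, 17, 18}
|(A ∖ B) △ (A ∩ (B ∩ C))ᶜ| = 11

11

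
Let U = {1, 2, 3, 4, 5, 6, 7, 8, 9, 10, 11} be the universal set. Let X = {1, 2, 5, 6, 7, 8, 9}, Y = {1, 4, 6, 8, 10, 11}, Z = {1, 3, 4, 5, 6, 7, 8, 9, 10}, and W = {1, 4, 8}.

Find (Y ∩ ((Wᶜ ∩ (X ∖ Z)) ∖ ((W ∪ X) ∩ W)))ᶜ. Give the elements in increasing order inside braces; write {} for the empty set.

Wᶜ = {2, 3, 5, 6, 7, 9, 10, 11}
X ∖ Z = {2}
Wᶜ ∩ (X ∖ Z) = {2}
W ∪ X = {1, 2, 4, 5, 6, 7, 8, 9}
(W ∪ X) ∩ W = {1, 4, 8}
(Wᶜ ∩ (X ∖ Z)) ∖ ((W ∪ X) ∩ W) = {2}
Y ∩ ((Wᶜ ∩ (X ∖ Z)) ∖ ((W ∪ X) ∩ W)) = {}
(Y ∩ ((Wᶜ ∩ (X ∖ Z)) ∖ ((W ∪ X) ∩ W)))ᶜ = {1, 2, 3, 4, 5, 6, 7, 8, 9, 10, 11}

{1, 2, 3, 4, 5, 6, 7, 8, 9, 10, 11}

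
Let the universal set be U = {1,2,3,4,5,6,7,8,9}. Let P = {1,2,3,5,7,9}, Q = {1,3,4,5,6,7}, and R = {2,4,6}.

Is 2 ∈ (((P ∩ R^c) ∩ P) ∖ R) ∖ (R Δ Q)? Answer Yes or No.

No

2 ∈ R, so 2 ∉ R^c
2 ∈ P and 2 ∉ R^c, so 2 ∉ P ∩ R^c
2 ∉ (P ∩ R^c) and 2 ∈ P, so 2 ∉ (P ∩ R^c) ∩ P
2 ∉ ((P ∩ R^c) ∩ P) and 2 ∈ R, so 2 ∉ ((P ∩ R^c) ∩ P) ∖ R
2 ∈ R and 2 ∉ Q, so 2 ∈ R Δ Q
2 ∉ (((P ∩ R^c) ∩ P) ∖ R) and 2 ∈ (R Δ Q), so 2 ∉ (((P ∩ R^c) ∩ P) ∖ R) ∖ (R Δ Q)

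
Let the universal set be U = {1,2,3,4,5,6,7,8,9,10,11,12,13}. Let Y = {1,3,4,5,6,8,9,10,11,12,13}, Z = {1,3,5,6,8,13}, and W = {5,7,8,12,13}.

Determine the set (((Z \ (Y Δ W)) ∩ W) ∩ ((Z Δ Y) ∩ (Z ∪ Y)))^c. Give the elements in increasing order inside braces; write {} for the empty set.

{1,2,3,4,5,6,7,8,9,10,11,12,13}

Y Δ W = {1,3,4,6,7,9,10,11}
Z \ (Y Δ W) = {5,8,13}
(Z \ (Y Δ W)) ∩ W = {5,8,13}
Z Δ Y = {4,9,10,11,12}
Z ∪ Y = {1,3,4,5,6,8,9,10,11,12,13}
(Z Δ Y) ∩ (Z ∪ Y) = {4,9,10,11,12}
((Z \ (Y Δ W)) ∩ W) ∩ ((Z Δ Y) ∩ (Z ∪ Y)) = {}
(((Z \ (Y Δ W)) ∩ W) ∩ ((Z Δ Y) ∩ (Z ∪ Y)))^c = {1,2,3,4,5,6,7,8,9,10,11,12,13}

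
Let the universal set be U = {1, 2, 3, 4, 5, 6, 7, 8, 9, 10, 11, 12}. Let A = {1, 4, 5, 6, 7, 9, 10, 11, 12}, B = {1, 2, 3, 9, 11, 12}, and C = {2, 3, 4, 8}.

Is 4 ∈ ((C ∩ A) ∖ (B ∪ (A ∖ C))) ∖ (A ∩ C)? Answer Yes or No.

No

4 ∈ C and 4 ∈ A, so 4 ∈ C ∩ A
4 ∈ A and 4 ∈ C, so 4 ∉ A ∖ C
4 ∉ B and 4 ∉ (A ∖ C), so 4 ∉ B ∪ (A ∖ C)
4 ∈ (C ∩ A) and 4 ∉ (B ∪ (A ∖ C)), so 4 ∈ (C ∩ A) ∖ (B ∪ (A ∖ C))
4 ∈ A and 4 ∈ C, so 4 ∈ A ∩ C
4 ∈ ((C ∩ A) ∖ (B ∪ (A ∖ C))) and 4 ∈ (A ∩ C), so 4 ∉ ((C ∩ A) ∖ (B ∪ (A ∖ C))) ∖ (A ∩ C)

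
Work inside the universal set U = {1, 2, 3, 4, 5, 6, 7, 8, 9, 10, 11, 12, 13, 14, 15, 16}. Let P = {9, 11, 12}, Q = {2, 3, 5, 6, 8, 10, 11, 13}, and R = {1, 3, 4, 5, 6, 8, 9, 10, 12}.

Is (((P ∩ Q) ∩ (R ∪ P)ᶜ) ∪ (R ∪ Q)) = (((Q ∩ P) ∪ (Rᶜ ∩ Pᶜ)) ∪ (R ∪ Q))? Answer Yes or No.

No

P ∩ Q = {11}
R ∪ P = {1, 3, 4, 5, 6, 8, 9, 10, 11, 12}
(R ∪ P)ᶜ = {2, 7, 13, 14, 15, 16}
(P ∩ Q) ∩ (R ∪ P)ᶜ = {}
R ∪ Q = {1, 2, 3, 4, 5, 6, 8, 9, 10, 11, 12, 13}
((P ∩ Q) ∩ (R ∪ P)ᶜ) ∪ (R ∪ Q) = {1, 2, 3, 4, 5, 6, 8, 9, 10, 11, 12, 13}
Q ∩ P = {11}
Rᶜ = {2, 7, 11, 13, 14, 15, 16}
Pᶜ = {1, 2, 3, 4, 5, 6, 7, 8, 10, 13, 14, 15, 16}
Rᶜ ∩ Pᶜ = {2, 7, 13, 14, 15, 16}
(Q ∩ P) ∪ (Rᶜ ∩ Pᶜ) = {2, 7, 11, 13, 14, 15, 16}
((Q ∩ P) ∪ (Rᶜ ∩ Pᶜ)) ∪ (R ∪ Q) = {1, 2, 3, 4, 5, 6, 7, 8, 9, 10, 11, 12, 13, 14, 15, 16}
7 ∈ ((Q ∩ P) ∪ (Rᶜ ∩ Pᶜ)) ∪ (R ∪ Q) but 7 ∉ ((P ∩ Q) ∩ (R ∪ P)ᶜ) ∪ (R ∪ Q), so they differ.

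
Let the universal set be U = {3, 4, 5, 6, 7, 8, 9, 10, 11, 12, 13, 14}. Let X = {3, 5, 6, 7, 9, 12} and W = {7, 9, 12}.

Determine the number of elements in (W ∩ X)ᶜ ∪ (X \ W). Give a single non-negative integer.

9

W ∩ X = {7, 9, 12}
(W ∩ X)ᶜ = {3, 4, 5, 6, 8, 10, 11, 13, 14}
X \ W = {3, 5, 6}
(W ∩ X)ᶜ ∪ (X \ W) = {3, 4, 5, 6, 8, 10, 11, 13, 14}
|(W ∩ X)ᶜ ∪ (X \ W)| = 9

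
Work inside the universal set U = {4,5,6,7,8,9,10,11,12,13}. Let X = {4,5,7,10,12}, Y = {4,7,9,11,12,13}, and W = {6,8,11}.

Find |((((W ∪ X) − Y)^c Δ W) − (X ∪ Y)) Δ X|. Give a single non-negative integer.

W ∪ X = {4,5,6,7,8,10,11,12}
(W ∪ X) − Y = {5,6,8,10}
((W ∪ X) − Y)^c = {4,7,9,11,12,13}
((W ∪ X) − Y)^c Δ W = {4,6,7,8,9,12,13}
X ∪ Y = {4,5,7,9,10,11,12,13}
(((W ∪ X) − Y)^c Δ W) − (X ∪ Y) = {6,8}
((((W ∪ X) − Y)^c Δ W) − (X ∪ Y)) Δ X = {4,5,6,7,8,10,12}
|((((W ∪ X) − Y)^c Δ W) − (X ∪ Y)) Δ X| = 7

7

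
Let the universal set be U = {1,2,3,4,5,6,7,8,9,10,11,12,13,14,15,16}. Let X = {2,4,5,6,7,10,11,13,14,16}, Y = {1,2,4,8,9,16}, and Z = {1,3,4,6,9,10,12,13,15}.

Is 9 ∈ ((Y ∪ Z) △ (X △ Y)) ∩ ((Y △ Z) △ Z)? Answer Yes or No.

No

9 ∈ Y and 9 ∈ Z, so 9 ∈ Y ∪ Z
9 ∉ X and 9 ∈ Y, so 9 ∈ X △ Y
9 ∈ (Y ∪ Z) and 9 ∈ (X △ Y), so 9 ∉ (Y ∪ Z) △ (X △ Y)
9 ∈ Y and 9 ∈ Z, so 9 ∉ Y △ Z
9 ∉ (Y △ Z) and 9 ∈ Z, so 9 ∈ (Y △ Z) △ Z
9 ∉ ((Y ∪ Z) △ (X △ Y)) and 9 ∈ ((Y △ Z) △ Z), so 9 ∉ ((Y ∪ Z) △ (X △ Y)) ∩ ((Y △ Z) △ Z)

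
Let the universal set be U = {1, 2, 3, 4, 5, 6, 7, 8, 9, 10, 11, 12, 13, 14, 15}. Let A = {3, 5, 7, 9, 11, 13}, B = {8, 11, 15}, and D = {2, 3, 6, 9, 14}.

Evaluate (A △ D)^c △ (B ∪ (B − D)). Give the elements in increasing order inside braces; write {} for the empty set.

{1, 3, 4, 9, 10, 11, 12}

A △ D = {2, 5, 6, 7, 11, 13, 14}
(A △ D)^c = {1, 3, 4, 8, 9, 10, 12, 15}
B − D = {8, 11, 15}
B ∪ (B − D) = {8, 11, 15}
(A △ D)^c △ (B ∪ (B − D)) = {1, 3, 4, 9, 10, 11, 12}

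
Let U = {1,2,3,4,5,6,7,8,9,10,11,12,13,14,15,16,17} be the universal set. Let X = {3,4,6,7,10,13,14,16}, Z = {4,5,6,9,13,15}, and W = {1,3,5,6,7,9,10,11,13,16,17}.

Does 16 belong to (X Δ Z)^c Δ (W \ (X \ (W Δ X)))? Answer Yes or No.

No

16 ∈ X and 16 ∉ Z, so 16 ∈ X Δ Z
16 ∉ (X Δ Z)^c since 16 ∈ (X Δ Z)
16 ∈ W and 16 ∈ X, so 16 ∉ W Δ X
16 ∈ X and 16 ∉ (W Δ X), so 16 ∈ X \ (W Δ X)
16 ∈ W and 16 ∈ (X \ (W Δ X)), so 16 ∉ W \ (X \ (W Δ X))
16 ∉ (X Δ Z)^c and 16 ∉ (W \ (X \ (W Δ X))), so 16 ∉ (X Δ Z)^c Δ (W \ (X \ (W Δ X)))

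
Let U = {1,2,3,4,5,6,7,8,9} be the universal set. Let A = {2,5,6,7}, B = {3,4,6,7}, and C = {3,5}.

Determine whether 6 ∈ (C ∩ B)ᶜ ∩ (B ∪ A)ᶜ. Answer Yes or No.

No

6 ∉ C and 6 ∈ B, so 6 ∉ C ∩ B
6 ∈ (C ∩ B)ᶜ since 6 ∉ (C ∩ B)
6 ∈ B and 6 ∈ A, so 6 ∈ B ∪ A
6 ∉ (B ∪ A)ᶜ since 6 ∈ (B ∪ A)
6 ∈ (C ∩ B)ᶜ and 6 ∉ (B ∪ A)ᶜ, so 6 ∉ (C ∩ B)ᶜ ∩ (B ∪ A)ᶜ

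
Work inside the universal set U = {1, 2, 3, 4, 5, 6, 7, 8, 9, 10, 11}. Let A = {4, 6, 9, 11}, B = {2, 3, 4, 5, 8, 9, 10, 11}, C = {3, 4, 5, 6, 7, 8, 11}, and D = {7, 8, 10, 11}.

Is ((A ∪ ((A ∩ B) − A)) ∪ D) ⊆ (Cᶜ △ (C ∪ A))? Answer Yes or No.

A ∩ B = {4, 9, 11}
(A ∩ B) − A = {}
A ∪ ((A ∩ B) − A) = {4, 6, 9, 11}
(A ∪ ((A ∩ B) − A)) ∪ D = {4, 6, 7, 8, 9, 10, 11}
Cᶜ = {1, 2, 9, 10}
C ∪ A = {3, 4, 5, 6, 7, 8, 9, 11}
Cᶜ △ (C ∪ A) = {1, 2, 3, 4, 5, 6, 7, 8, 10, 11}
9 ∈ (A ∪ ((A ∩ B) − A)) ∪ D but 9 ∉ Cᶜ △ (C ∪ A), so the inclusion fails.

No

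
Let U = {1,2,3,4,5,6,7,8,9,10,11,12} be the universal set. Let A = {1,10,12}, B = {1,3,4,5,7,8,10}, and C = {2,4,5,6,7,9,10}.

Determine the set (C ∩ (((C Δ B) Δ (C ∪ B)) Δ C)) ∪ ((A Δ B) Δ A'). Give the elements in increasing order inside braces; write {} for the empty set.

C Δ B = {1,2,3,6,8,9}
C ∪ B = {1,2,3,4,5,6,7,8,9,10}
(C Δ B) Δ (C ∪ B) = {4,5,7,10}
((C Δ B) Δ (C ∪ B)) Δ C = {2,6,9}
C ∩ (((C Δ B) Δ (C ∪ B)) Δ C) = {2,6,9}
A Δ B = {3,4,5,7,8,12}
A' = {2,3,4,5,6,7,8,9,11}
(A Δ B) Δ A' = {2,6,9,11,12}
(C ∩ (((C Δ B) Δ (C ∪ B)) Δ C)) ∪ ((A Δ B) Δ A') = {2,6,9,11,12}

{2,6,9,11,12}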